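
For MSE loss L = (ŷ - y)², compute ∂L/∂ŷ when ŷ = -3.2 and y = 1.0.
∂L/∂ŷ = -8.4

∂L/∂ŷ = 2(ŷ - y) = 2(-3.2 - 1.0) = 2(-4.2) = -8.4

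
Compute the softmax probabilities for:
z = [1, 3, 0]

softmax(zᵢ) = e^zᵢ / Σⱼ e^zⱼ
p = [0.1142, 0.8438, 0.042]

exp(z) = [2.718, 20.09, 1]
Sum = 23.8
p = [0.1142, 0.8438, 0.042]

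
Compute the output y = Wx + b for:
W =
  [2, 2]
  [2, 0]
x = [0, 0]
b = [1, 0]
y = [1, 0]

Wx = [2×0 + 2×0, 2×0 + 0×0]
   = [0, 0]
y = Wx + b = [0 + 1, 0 + 0] = [1, 0]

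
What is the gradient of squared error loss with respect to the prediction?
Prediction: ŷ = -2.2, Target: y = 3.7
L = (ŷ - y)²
∂L/∂ŷ = -11.8

∂L/∂ŷ = 2(ŷ - y) = 2(-2.2 - 3.7) = 2(-5.9) = -11.8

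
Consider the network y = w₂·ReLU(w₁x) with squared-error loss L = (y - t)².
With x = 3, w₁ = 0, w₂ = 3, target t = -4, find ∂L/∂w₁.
∂L/∂w₁ = 0

Forward pass:
z = w₁x = 0×3 = 0
h = ReLU(0) = 0
y = w₂h = 3×0 = 0

Backward pass:
∂L/∂y = 2(y - t) = 2(0 - -4) = 8
∂y/∂h = w₂ = 3
∂h/∂z = 0 (ReLU derivative)
∂z/∂w₁ = x = 3

∂L/∂w₁ = 8 × 3 × 0 × 3 = 0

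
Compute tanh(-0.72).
-0.6169

tanh(-0.72) = (e^(-0.72) - e^(0.72))/(e^(-0.72) + e^(0.72)) = -0.6169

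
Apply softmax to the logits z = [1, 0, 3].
p = [0.1142, 0.042, 0.8438]

exp(z) = [2.718, 1, 20.09]
Sum = 23.8
p = [0.1142, 0.042, 0.8438]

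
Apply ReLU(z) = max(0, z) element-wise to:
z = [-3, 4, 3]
h = [0, 4, 3]

ReLU applied element-wise: max(0,-3)=0, max(0,4)=4, max(0,3)=3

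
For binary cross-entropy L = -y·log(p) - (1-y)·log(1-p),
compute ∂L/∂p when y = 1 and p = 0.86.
∂L/∂p = -1.163

∂L/∂p = -y/p + (1-y)/(1-p) = -1/0.86 + 0 = -1.163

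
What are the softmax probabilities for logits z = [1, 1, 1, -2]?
p = [0.3279, 0.3279, 0.3279, 0.0163]

exp(z) = [2.718, 2.718, 2.718, 0.1353]
Sum = 8.29
p = [0.3279, 0.3279, 0.3279, 0.0163]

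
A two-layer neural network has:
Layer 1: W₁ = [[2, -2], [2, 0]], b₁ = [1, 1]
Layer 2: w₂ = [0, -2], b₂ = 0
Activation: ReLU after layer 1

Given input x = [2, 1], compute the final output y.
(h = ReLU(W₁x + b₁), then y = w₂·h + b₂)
y = -10

Layer 1 pre-activation: z₁ = [3, 5]
After ReLU: h = [3, 5]
Layer 2 output: y = 0×3 + -2×5 + 0 = -10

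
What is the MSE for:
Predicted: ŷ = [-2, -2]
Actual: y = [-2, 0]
MSE = 2

MSE = (1/2)((-2--2)² + (-2-0)²) = (1/2)(0 + 4) = 2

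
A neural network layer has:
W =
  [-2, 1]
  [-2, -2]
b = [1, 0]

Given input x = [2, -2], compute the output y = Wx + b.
y = [-5, 0]

Wx = [-2×2 + 1×-2, -2×2 + -2×-2]
   = [-6, 0]
y = Wx + b = [-6 + 1, 0 + 0] = [-5, 0]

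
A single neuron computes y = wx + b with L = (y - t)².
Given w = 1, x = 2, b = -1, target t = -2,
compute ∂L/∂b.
∂L/∂b = 6

y = wx + b = (1)(2) + -1 = 1
∂L/∂y = 2(y - t) = 2(1 - -2) = 6
∂y/∂b = 1
∂L/∂b = ∂L/∂y · ∂y/∂b = 6 × 1 = 6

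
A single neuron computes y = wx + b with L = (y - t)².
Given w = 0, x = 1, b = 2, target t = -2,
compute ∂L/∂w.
∂L/∂w = 8

y = wx + b = (0)(1) + 2 = 2
∂L/∂y = 2(y - t) = 2(2 - -2) = 8
∂y/∂w = x = 1
∂L/∂w = ∂L/∂y · ∂y/∂w = 8 × 1 = 8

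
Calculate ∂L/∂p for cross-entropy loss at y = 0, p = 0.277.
∂L/∂p = 1.383

∂L/∂p = -y/p + (1-y)/(1-p) = 0 + 1/0.723 = 1.383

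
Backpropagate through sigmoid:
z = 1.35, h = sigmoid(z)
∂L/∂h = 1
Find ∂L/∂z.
∂L/∂z = 0.1635

σ(1.35) = 0.7941
σ'(1.35) = σ(1.35)(1 - σ(1.35)) = 0.7941 × 0.2059 = 0.1635
∂L/∂z = ∂L/∂h · σ'(z) = 1 × 0.1635 = 0.1635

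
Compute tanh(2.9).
0.994

tanh(2.9) = (e^(2.9) - e^(-2.9))/(e^(2.9) + e^(-2.9)) = 0.994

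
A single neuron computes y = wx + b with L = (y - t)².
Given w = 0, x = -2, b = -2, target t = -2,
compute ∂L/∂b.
∂L/∂b = 0

y = wx + b = (0)(-2) + -2 = -2
∂L/∂y = 2(y - t) = 2(-2 - -2) = 0
∂y/∂b = 1
∂L/∂b = ∂L/∂y · ∂y/∂b = 0 × 1 = 0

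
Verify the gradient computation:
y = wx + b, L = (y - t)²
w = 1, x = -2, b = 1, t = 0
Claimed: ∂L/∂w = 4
Correct

y = (1)(-2) + 1 = -1
∂L/∂y = 2(y - t) = 2(-1 - 0) = -2
∂y/∂w = x = -2
∂L/∂w = -2 × -2 = 4

Claimed value: 4
Correct: The correct gradient is 4.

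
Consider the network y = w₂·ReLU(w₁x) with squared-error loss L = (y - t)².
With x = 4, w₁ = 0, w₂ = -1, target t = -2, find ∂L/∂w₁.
∂L/∂w₁ = 0

Forward pass:
z = w₁x = 0×4 = 0
h = ReLU(0) = 0
y = w₂h = -1×0 = 0

Backward pass:
∂L/∂y = 2(y - t) = 2(0 - -2) = 4
∂y/∂h = w₂ = -1
∂h/∂z = 0 (ReLU derivative)
∂z/∂w₁ = x = 4

∂L/∂w₁ = 4 × -1 × 0 × 4 = 0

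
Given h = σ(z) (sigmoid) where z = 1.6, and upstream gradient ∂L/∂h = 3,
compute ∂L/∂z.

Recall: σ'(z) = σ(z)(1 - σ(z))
∂L/∂z = 0.4193

σ(1.6) = 0.832
σ'(1.6) = σ(1.6)(1 - σ(1.6)) = 0.832 × 0.168 = 0.1398
∂L/∂z = ∂L/∂h · σ'(z) = 3 × 0.1398 = 0.4193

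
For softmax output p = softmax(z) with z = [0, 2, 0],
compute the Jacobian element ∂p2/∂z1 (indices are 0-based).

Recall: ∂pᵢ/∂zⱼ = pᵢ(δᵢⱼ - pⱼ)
∂p2/∂z1 = -0.08382

p = softmax(z) = [0.1065, 0.787, 0.1065]
p2 = 0.1065, p1 = 0.787

∂p2/∂z1 = -p2 × p1 = -0.1065 × 0.787 = -0.08382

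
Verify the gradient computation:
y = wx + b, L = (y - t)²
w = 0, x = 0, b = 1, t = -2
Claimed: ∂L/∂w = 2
Incorrect

y = (0)(0) + 1 = 1
∂L/∂y = 2(y - t) = 2(1 - -2) = 6
∂y/∂w = x = 0
∂L/∂w = 6 × 0 = 0

Claimed value: 2
Incorrect: The correct gradient is 0.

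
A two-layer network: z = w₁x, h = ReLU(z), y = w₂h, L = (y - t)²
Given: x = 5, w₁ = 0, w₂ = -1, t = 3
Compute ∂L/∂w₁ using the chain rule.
∂L/∂w₁ = 0

Forward pass:
z = w₁x = 0×5 = 0
h = ReLU(0) = 0
y = w₂h = -1×0 = 0

Backward pass:
∂L/∂y = 2(y - t) = 2(0 - 3) = -6
∂y/∂h = w₂ = -1
∂h/∂z = 0 (ReLU derivative)
∂z/∂w₁ = x = 5

∂L/∂w₁ = -6 × -1 × 0 × 5 = 0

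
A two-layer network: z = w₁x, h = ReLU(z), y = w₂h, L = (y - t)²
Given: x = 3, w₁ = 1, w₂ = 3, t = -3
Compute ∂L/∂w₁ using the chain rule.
∂L/∂w₁ = 216

Forward pass:
z = w₁x = 1×3 = 3
h = ReLU(3) = 3
y = w₂h = 3×3 = 9

Backward pass:
∂L/∂y = 2(y - t) = 2(9 - -3) = 24
∂y/∂h = w₂ = 3
∂h/∂z = 1 (ReLU derivative)
∂z/∂w₁ = x = 3

∂L/∂w₁ = 24 × 3 × 1 × 3 = 216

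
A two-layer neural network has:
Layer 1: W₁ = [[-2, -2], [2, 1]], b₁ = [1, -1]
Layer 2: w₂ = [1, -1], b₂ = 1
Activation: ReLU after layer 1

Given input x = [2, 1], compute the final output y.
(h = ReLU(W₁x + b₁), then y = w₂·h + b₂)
y = -3

Layer 1 pre-activation: z₁ = [-5, 4]
After ReLU: h = [0, 4]
Layer 2 output: y = 1×0 + -1×4 + 1 = -3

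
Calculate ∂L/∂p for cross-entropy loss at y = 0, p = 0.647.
∂L/∂p = 2.833

∂L/∂p = -y/p + (1-y)/(1-p) = 0 + 1/0.353 = 2.833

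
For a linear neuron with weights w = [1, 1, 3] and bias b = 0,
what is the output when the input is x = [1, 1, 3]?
y = 11

y = (1)(1) + (1)(1) + (3)(3) + 0 = 11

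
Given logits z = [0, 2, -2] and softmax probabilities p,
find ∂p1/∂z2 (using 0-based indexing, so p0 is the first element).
∂p1/∂z2 = -0.01376

p = softmax(z) = [0.1173, 0.8668, 0.01588]
p1 = 0.8668, p2 = 0.01588

∂p1/∂z2 = -p1 × p2 = -0.8668 × 0.01588 = -0.01376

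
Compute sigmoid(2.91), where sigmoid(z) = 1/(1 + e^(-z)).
0.9483

sigmoid(2.91) = 1/(1 + e^(-2.91)) = 1/(1 + 0.05448) = 0.9483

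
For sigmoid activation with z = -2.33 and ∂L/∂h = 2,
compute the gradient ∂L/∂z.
∂L/∂z = 0.1616

σ(-2.33) = 0.08867
σ'(-2.33) = σ(-2.33)(1 - σ(-2.33)) = 0.08867 × 0.9113 = 0.08081
∂L/∂z = ∂L/∂h · σ'(z) = 2 × 0.08081 = 0.1616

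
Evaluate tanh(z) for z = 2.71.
0.9912

tanh(2.71) = (e^(2.71) - e^(-2.71))/(e^(2.71) + e^(-2.71)) = 0.9912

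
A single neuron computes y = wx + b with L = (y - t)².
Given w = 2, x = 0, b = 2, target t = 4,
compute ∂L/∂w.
∂L/∂w = 0

y = wx + b = (2)(0) + 2 = 2
∂L/∂y = 2(y - t) = 2(2 - 4) = -4
∂y/∂w = x = 0
∂L/∂w = ∂L/∂y · ∂y/∂w = -4 × 0 = 0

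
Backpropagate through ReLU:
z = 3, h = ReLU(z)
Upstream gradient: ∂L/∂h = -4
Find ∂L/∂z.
∂L/∂z = -4

h = ReLU(3) = 3
Since z > 0: ∂h/∂z = 1
∂L/∂z = ∂L/∂h · ∂h/∂z = -4 × 1 = -4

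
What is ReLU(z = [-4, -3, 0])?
h = [0, 0, 0]

ReLU applied element-wise: max(0,-4)=0, max(0,-3)=0, max(0,0)=0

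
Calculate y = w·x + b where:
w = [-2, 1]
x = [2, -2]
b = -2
y = -8

y = (-2)(2) + (1)(-2) + -2 = -8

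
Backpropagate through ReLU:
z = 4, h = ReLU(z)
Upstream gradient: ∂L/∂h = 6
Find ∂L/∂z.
∂L/∂z = 6

h = ReLU(4) = 4
Since z > 0: ∂h/∂z = 1
∂L/∂z = ∂L/∂h · ∂h/∂z = 6 × 1 = 6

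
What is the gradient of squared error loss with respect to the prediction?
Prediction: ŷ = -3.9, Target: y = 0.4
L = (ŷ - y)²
∂L/∂ŷ = -8.6

∂L/∂ŷ = 2(ŷ - y) = 2(-3.9 - 0.4) = 2(-4.3) = -8.6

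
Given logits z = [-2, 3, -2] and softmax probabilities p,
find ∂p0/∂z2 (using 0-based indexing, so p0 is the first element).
∂p0/∂z2 = -4.42e-05

p = softmax(z) = [0.006648, 0.9867, 0.006648]
p0 = 0.006648, p2 = 0.006648

∂p0/∂z2 = -p0 × p2 = -0.006648 × 0.006648 = -4.42e-05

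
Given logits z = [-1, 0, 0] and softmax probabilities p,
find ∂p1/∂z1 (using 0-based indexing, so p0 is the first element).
∂p1/∂z1 = 0.244

p = softmax(z) = [0.1554, 0.4223, 0.4223]
p1 = 0.4223

∂p1/∂z1 = p1(1 - p1) = 0.4223 × (1 - 0.4223) = 0.244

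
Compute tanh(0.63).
0.5581

tanh(0.63) = (e^(0.63) - e^(-0.63))/(e^(0.63) + e^(-0.63)) = 0.5581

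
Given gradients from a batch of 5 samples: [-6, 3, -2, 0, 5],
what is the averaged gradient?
Average gradient = 0

Average = (1/5)(-6 + 3 + -2 + 0 + 5) = 0/5 = 0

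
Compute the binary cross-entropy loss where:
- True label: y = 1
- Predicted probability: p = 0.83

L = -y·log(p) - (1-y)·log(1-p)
L = 0.1863

L = -1·log(0.83) - 0·log(0.17) = -log(0.83) = 0.1863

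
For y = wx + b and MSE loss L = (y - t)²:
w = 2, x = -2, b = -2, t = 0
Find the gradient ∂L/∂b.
∂L/∂b = -12

y = wx + b = (2)(-2) + -2 = -6
∂L/∂y = 2(y - t) = 2(-6 - 0) = -12
∂y/∂b = 1
∂L/∂b = ∂L/∂y · ∂y/∂b = -12 × 1 = -12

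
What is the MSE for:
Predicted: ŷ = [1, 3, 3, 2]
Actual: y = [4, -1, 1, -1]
MSE = 9.5

MSE = (1/4)((1-4)² + (3--1)² + (3-1)² + (2--1)²) = (1/4)(9 + 16 + 4 + 9) = 9.5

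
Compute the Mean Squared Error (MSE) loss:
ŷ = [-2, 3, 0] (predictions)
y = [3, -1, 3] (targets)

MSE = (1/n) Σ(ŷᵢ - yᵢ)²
MSE = 16.67

MSE = (1/3)((-2-3)² + (3--1)² + (0-3)²) = (1/3)(25 + 16 + 9) = 16.67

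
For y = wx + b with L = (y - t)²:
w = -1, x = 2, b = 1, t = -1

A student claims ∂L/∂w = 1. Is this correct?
Incorrect

y = (-1)(2) + 1 = -1
∂L/∂y = 2(y - t) = 2(-1 - -1) = 0
∂y/∂w = x = 2
∂L/∂w = 0 × 2 = 0

Claimed value: 1
Incorrect: The correct gradient is 0.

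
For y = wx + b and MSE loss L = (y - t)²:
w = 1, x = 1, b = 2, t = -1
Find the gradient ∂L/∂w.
∂L/∂w = 8

y = wx + b = (1)(1) + 2 = 3
∂L/∂y = 2(y - t) = 2(3 - -1) = 8
∂y/∂w = x = 1
∂L/∂w = ∂L/∂y · ∂y/∂w = 8 × 1 = 8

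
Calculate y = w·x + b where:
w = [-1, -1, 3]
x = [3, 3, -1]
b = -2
y = -11

y = (-1)(3) + (-1)(3) + (3)(-1) + -2 = -11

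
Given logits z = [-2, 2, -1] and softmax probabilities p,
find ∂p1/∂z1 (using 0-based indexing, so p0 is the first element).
∂p1/∂z1 = 0.0597

p = softmax(z) = [0.01715, 0.9362, 0.04661]
p1 = 0.9362

∂p1/∂z1 = p1(1 - p1) = 0.9362 × (1 - 0.9362) = 0.0597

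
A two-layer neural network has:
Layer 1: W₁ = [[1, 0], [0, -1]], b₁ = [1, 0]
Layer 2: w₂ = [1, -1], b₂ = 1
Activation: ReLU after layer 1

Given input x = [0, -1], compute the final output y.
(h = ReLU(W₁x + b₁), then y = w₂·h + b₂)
y = 1

Layer 1 pre-activation: z₁ = [1, 1]
After ReLU: h = [1, 1]
Layer 2 output: y = 1×1 + -1×1 + 1 = 1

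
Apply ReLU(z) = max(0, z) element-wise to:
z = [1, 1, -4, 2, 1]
h = [1, 1, 0, 2, 1]

ReLU applied element-wise: max(0,1)=1, max(0,1)=1, max(0,-4)=0, max(0,2)=2, max(0,1)=1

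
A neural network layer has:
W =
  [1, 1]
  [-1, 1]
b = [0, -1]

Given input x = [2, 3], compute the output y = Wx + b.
y = [5, 0]

Wx = [1×2 + 1×3, -1×2 + 1×3]
   = [5, 1]
y = Wx + b = [5 + 0, 1 + -1] = [5, 0]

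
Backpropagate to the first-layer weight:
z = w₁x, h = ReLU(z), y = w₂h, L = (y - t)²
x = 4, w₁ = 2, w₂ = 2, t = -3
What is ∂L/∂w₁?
∂L/∂w₁ = 304

Forward pass:
z = w₁x = 2×4 = 8
h = ReLU(8) = 8
y = w₂h = 2×8 = 16

Backward pass:
∂L/∂y = 2(y - t) = 2(16 - -3) = 38
∂y/∂h = w₂ = 2
∂h/∂z = 1 (ReLU derivative)
∂z/∂w₁ = x = 4

∂L/∂w₁ = 38 × 2 × 1 × 4 = 304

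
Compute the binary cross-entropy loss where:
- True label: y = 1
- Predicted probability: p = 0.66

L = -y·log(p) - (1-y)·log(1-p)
L = 0.4155

L = -1·log(0.66) - 0·log(0.34) = -log(0.66) = 0.4155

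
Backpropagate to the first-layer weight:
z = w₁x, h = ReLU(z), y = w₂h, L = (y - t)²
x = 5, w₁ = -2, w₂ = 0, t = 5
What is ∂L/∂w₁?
∂L/∂w₁ = 0

Forward pass:
z = w₁x = -2×5 = -10
h = ReLU(-10) = 0
y = w₂h = 0×0 = 0

Backward pass:
∂L/∂y = 2(y - t) = 2(0 - 5) = -10
∂y/∂h = w₂ = 0
∂h/∂z = 0 (ReLU derivative)
∂z/∂w₁ = x = 5

∂L/∂w₁ = -10 × 0 × 0 × 5 = 0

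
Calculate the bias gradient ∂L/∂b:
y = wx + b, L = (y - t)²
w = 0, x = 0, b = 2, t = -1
∂L/∂b = 6

y = wx + b = (0)(0) + 2 = 2
∂L/∂y = 2(y - t) = 2(2 - -1) = 6
∂y/∂b = 1
∂L/∂b = ∂L/∂y · ∂y/∂b = 6 × 1 = 6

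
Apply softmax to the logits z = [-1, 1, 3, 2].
p = [0.012, 0.0889, 0.6572, 0.2418]

exp(z) = [0.3679, 2.718, 20.09, 7.389]
Sum = 30.56
p = [0.012, 0.0889, 0.6572, 0.2418]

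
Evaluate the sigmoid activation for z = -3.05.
0.04522

sigmoid(-3.05) = 1/(1 + e^(3.05)) = 1/(1 + 21.12) = 0.04522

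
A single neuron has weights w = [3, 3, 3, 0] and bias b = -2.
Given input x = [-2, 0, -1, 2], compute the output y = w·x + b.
y = -11

y = (3)(-2) + (3)(0) + (3)(-1) + (0)(2) + -2 = -11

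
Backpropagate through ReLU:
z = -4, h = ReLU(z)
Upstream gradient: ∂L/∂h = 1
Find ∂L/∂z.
∂L/∂z = 0

h = ReLU(-4) = 0
Since z < 0: ∂h/∂z = 0
∂L/∂z = ∂L/∂h · ∂h/∂z = 1 × 0 = 0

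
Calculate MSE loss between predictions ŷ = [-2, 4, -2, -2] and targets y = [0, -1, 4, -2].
MSE = 16.25

MSE = (1/4)((-2-0)² + (4--1)² + (-2-4)² + (-2--2)²) = (1/4)(4 + 25 + 36 + 0) = 16.25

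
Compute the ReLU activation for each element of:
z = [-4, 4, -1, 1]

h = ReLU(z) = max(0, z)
h = [0, 4, 0, 1]

ReLU applied element-wise: max(0,-4)=0, max(0,4)=4, max(0,-1)=0, max(0,1)=1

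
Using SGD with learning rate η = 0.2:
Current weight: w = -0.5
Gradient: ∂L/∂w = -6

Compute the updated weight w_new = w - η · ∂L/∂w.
w_new = 0.7

w_new = w - η·∂L/∂w = -0.5 - 0.2×(-6) = -0.5 - (-1.2) = 0.7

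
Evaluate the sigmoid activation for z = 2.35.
0.9129

sigmoid(2.35) = 1/(1 + e^(-2.35)) = 1/(1 + 0.09537) = 0.9129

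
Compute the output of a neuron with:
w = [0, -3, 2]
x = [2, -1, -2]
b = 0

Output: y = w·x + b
y = -1

y = (0)(2) + (-3)(-1) + (2)(-2) + 0 = -1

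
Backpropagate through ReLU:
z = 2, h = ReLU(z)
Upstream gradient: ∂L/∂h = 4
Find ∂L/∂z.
∂L/∂z = 4

h = ReLU(2) = 2
Since z > 0: ∂h/∂z = 1
∂L/∂z = ∂L/∂h · ∂h/∂z = 4 × 1 = 4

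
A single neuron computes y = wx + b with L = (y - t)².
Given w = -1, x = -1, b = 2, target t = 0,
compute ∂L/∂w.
∂L/∂w = -6

y = wx + b = (-1)(-1) + 2 = 3
∂L/∂y = 2(y - t) = 2(3 - 0) = 6
∂y/∂w = x = -1
∂L/∂w = ∂L/∂y · ∂y/∂w = 6 × -1 = -6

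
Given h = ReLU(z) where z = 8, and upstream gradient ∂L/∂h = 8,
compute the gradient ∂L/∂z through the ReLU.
∂L/∂z = 8

h = ReLU(8) = 8
Since z > 0: ∂h/∂z = 1
∂L/∂z = ∂L/∂h · ∂h/∂z = 8 × 1 = 8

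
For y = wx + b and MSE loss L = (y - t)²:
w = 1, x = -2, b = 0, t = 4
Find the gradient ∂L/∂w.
∂L/∂w = 24

y = wx + b = (1)(-2) + 0 = -2
∂L/∂y = 2(y - t) = 2(-2 - 4) = -12
∂y/∂w = x = -2
∂L/∂w = ∂L/∂y · ∂y/∂w = -12 × -2 = 24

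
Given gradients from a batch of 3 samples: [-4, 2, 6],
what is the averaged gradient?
Average gradient = 1.333

Average = (1/3)(-4 + 2 + 6) = 4/3 = 1.333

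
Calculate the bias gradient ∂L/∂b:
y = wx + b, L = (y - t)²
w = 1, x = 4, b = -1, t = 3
∂L/∂b = 0

y = wx + b = (1)(4) + -1 = 3
∂L/∂y = 2(y - t) = 2(3 - 3) = 0
∂y/∂b = 1
∂L/∂b = ∂L/∂y · ∂y/∂b = 0 × 1 = 0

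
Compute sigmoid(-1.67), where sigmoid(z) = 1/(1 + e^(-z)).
0.1584

sigmoid(-1.67) = 1/(1 + e^(1.67)) = 1/(1 + 5.312) = 0.1584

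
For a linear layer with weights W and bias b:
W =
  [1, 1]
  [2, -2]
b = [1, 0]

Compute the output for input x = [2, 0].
y = [3, 4]

Wx = [1×2 + 1×0, 2×2 + -2×0]
   = [2, 4]
y = Wx + b = [2 + 1, 4 + 0] = [3, 4]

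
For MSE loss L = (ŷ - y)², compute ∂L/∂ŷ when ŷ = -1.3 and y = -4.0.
∂L/∂ŷ = 5.4

∂L/∂ŷ = 2(ŷ - y) = 2(-1.3 - -4.0) = 2(2.7) = 5.4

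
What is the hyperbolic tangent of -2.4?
-0.9837

tanh(-2.4) = (e^(-2.4) - e^(2.4))/(e^(-2.4) + e^(2.4)) = -0.9837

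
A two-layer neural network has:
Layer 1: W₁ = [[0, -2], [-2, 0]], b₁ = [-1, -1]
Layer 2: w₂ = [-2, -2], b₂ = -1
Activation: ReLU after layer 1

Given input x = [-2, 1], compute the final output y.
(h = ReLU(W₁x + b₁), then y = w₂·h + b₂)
y = -7

Layer 1 pre-activation: z₁ = [-3, 3]
After ReLU: h = [0, 3]
Layer 2 output: y = -2×0 + -2×3 + -1 = -7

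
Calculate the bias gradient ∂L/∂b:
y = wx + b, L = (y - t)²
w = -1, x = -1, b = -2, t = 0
∂L/∂b = -2

y = wx + b = (-1)(-1) + -2 = -1
∂L/∂y = 2(y - t) = 2(-1 - 0) = -2
∂y/∂b = 1
∂L/∂b = ∂L/∂y · ∂y/∂b = -2 × 1 = -2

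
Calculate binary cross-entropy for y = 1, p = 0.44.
L = 0.821

L = -1·log(0.44) - 0·log(0.56) = -log(0.44) = 0.821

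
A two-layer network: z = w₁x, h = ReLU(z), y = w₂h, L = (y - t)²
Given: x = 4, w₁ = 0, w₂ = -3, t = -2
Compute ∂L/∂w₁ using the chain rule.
∂L/∂w₁ = 0

Forward pass:
z = w₁x = 0×4 = 0
h = ReLU(0) = 0
y = w₂h = -3×0 = 0

Backward pass:
∂L/∂y = 2(y - t) = 2(0 - -2) = 4
∂y/∂h = w₂ = -3
∂h/∂z = 0 (ReLU derivative)
∂z/∂w₁ = x = 4

∂L/∂w₁ = 4 × -3 × 0 × 4 = 0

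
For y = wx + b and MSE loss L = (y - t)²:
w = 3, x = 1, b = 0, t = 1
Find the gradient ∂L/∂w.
∂L/∂w = 4

y = wx + b = (3)(1) + 0 = 3
∂L/∂y = 2(y - t) = 2(3 - 1) = 4
∂y/∂w = x = 1
∂L/∂w = ∂L/∂y · ∂y/∂w = 4 × 1 = 4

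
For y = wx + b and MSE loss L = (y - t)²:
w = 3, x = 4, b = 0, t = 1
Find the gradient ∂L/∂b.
∂L/∂b = 22

y = wx + b = (3)(4) + 0 = 12
∂L/∂y = 2(y - t) = 2(12 - 1) = 22
∂y/∂b = 1
∂L/∂b = ∂L/∂y · ∂y/∂b = 22 × 1 = 22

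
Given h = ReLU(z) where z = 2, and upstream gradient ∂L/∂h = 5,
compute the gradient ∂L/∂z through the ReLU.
∂L/∂z = 5

h = ReLU(2) = 2
Since z > 0: ∂h/∂z = 1
∂L/∂z = ∂L/∂h · ∂h/∂z = 5 × 1 = 5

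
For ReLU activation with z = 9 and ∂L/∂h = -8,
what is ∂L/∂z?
∂L/∂z = -8

h = ReLU(9) = 9
Since z > 0: ∂h/∂z = 1
∂L/∂z = ∂L/∂h · ∂h/∂z = -8 × 1 = -8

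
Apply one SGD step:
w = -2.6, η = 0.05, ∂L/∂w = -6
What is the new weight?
w_new = -2.3

w_new = w - η·∂L/∂w = -2.6 - 0.05×(-6) = -2.6 - (-0.3) = -2.3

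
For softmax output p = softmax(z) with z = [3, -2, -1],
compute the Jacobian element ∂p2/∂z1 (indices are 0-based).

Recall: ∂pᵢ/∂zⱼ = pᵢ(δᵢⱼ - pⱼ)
∂p2/∂z1 = -0.0001175

p = softmax(z) = [0.9756, 0.006573, 0.01787]
p2 = 0.01787, p1 = 0.006573

∂p2/∂z1 = -p2 × p1 = -0.01787 × 0.006573 = -0.0001175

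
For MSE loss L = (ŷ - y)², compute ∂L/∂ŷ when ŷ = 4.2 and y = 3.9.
∂L/∂ŷ = 0.6

∂L/∂ŷ = 2(ŷ - y) = 2(4.2 - 3.9) = 2(0.3) = 0.6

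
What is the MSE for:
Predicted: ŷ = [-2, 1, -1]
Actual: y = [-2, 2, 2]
MSE = 3.333

MSE = (1/3)((-2--2)² + (1-2)² + (-1-2)²) = (1/3)(0 + 1 + 9) = 3.333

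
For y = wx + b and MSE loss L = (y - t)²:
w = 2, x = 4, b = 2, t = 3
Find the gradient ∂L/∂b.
∂L/∂b = 14

y = wx + b = (2)(4) + 2 = 10
∂L/∂y = 2(y - t) = 2(10 - 3) = 14
∂y/∂b = 1
∂L/∂b = ∂L/∂y · ∂y/∂b = 14 × 1 = 14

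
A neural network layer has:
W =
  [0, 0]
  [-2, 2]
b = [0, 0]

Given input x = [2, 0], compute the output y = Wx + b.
y = [0, -4]

Wx = [0×2 + 0×0, -2×2 + 2×0]
   = [0, -4]
y = Wx + b = [0 + 0, -4 + 0] = [0, -4]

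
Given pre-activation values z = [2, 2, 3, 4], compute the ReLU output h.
h = [2, 2, 3, 4]

ReLU applied element-wise: max(0,2)=2, max(0,2)=2, max(0,3)=3, max(0,4)=4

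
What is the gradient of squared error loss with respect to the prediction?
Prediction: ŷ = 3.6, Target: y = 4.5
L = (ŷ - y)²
∂L/∂ŷ = -1.8

∂L/∂ŷ = 2(ŷ - y) = 2(3.6 - 4.5) = 2(-0.9) = -1.8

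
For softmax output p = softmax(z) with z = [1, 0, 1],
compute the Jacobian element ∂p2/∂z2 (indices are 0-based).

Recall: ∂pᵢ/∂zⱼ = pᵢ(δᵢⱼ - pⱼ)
∂p2/∂z2 = 0.244

p = softmax(z) = [0.4223, 0.1554, 0.4223]
p2 = 0.4223

∂p2/∂z2 = p2(1 - p2) = 0.4223 × (1 - 0.4223) = 0.244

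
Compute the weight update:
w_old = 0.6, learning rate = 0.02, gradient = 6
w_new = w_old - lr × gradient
w_new = 0.48

w_new = w - η·∂L/∂w = 0.6 - 0.02×(6) = 0.6 - (0.12) = 0.48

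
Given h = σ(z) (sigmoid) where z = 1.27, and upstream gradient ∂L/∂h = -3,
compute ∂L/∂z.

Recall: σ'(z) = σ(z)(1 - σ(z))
∂L/∂z = -0.5136

σ(1.27) = 0.7807
σ'(1.27) = σ(1.27)(1 - σ(1.27)) = 0.7807 × 0.2193 = 0.1712
∂L/∂z = ∂L/∂h · σ'(z) = -3 × 0.1712 = -0.5136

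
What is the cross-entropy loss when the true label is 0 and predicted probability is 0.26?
L = 0.3011

L = -0·log(0.26) - 1·log(0.74) = -log(0.74) = 0.3011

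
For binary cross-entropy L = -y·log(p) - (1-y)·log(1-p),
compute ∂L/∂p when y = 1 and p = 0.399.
∂L/∂p = -2.506

∂L/∂p = -y/p + (1-y)/(1-p) = -1/0.399 + 0 = -2.506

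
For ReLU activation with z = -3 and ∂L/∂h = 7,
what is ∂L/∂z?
∂L/∂z = 0

h = ReLU(-3) = 0
Since z < 0: ∂h/∂z = 0
∂L/∂z = ∂L/∂h · ∂h/∂z = 7 × 0 = 0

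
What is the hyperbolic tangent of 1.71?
0.9366

tanh(1.71) = (e^(1.71) - e^(-1.71))/(e^(1.71) + e^(-1.71)) = 0.9366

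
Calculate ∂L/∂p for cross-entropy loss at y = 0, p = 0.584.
∂L/∂p = 2.404

∂L/∂p = -y/p + (1-y)/(1-p) = 0 + 1/0.416 = 2.404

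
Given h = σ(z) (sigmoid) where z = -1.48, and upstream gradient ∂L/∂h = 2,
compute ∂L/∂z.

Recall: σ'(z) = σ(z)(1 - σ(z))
∂L/∂z = 0.3021

σ(-1.48) = 0.1854
σ'(-1.48) = σ(-1.48)(1 - σ(-1.48)) = 0.1854 × 0.8146 = 0.151
∂L/∂z = ∂L/∂h · σ'(z) = 2 × 0.151 = 0.3021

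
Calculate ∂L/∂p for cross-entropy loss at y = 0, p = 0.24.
∂L/∂p = 1.316

∂L/∂p = -y/p + (1-y)/(1-p) = 0 + 1/0.76 = 1.316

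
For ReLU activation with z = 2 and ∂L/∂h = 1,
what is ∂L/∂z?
∂L/∂z = 1

h = ReLU(2) = 2
Since z > 0: ∂h/∂z = 1
∂L/∂z = ∂L/∂h · ∂h/∂z = 1 × 1 = 1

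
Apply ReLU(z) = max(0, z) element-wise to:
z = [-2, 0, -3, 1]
h = [0, 0, 0, 1]

ReLU applied element-wise: max(0,-2)=0, max(0,0)=0, max(0,-3)=0, max(0,1)=1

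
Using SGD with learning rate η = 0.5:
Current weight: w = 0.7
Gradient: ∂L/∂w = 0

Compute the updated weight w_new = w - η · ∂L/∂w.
w_new = 0.7

w_new = w - η·∂L/∂w = 0.7 - 0.5×(0) = 0.7 - (0) = 0.7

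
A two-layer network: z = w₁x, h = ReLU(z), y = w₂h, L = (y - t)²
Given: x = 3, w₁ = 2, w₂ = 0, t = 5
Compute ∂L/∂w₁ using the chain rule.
∂L/∂w₁ = 0

Forward pass:
z = w₁x = 2×3 = 6
h = ReLU(6) = 6
y = w₂h = 0×6 = 0

Backward pass:
∂L/∂y = 2(y - t) = 2(0 - 5) = -10
∂y/∂h = w₂ = 0
∂h/∂z = 1 (ReLU derivative)
∂z/∂w₁ = x = 3

∂L/∂w₁ = -10 × 0 × 1 × 3 = 0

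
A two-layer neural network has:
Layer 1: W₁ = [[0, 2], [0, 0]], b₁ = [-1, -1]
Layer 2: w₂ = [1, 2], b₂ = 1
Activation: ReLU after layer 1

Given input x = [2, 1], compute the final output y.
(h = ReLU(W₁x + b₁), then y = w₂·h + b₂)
y = 2

Layer 1 pre-activation: z₁ = [1, -1]
After ReLU: h = [1, 0]
Layer 2 output: y = 1×1 + 2×0 + 1 = 2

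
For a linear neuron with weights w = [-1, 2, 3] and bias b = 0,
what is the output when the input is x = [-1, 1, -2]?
y = -3

y = (-1)(-1) + (2)(1) + (3)(-2) + 0 = -3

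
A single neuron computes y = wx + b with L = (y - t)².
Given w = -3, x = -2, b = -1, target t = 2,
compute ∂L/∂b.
∂L/∂b = 6

y = wx + b = (-3)(-2) + -1 = 5
∂L/∂y = 2(y - t) = 2(5 - 2) = 6
∂y/∂b = 1
∂L/∂b = ∂L/∂y · ∂y/∂b = 6 × 1 = 6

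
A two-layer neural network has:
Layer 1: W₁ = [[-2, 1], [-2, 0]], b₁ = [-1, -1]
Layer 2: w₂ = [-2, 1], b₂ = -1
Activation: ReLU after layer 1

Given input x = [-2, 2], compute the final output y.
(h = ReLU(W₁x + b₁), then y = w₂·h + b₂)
y = -8

Layer 1 pre-activation: z₁ = [5, 3]
After ReLU: h = [5, 3]
Layer 2 output: y = -2×5 + 1×3 + -1 = -8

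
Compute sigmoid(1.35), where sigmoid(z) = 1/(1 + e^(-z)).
0.7941

sigmoid(1.35) = 1/(1 + e^(-1.35)) = 1/(1 + 0.2592) = 0.7941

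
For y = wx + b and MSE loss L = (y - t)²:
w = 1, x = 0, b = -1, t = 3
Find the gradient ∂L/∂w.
∂L/∂w = 0

y = wx + b = (1)(0) + -1 = -1
∂L/∂y = 2(y - t) = 2(-1 - 3) = -8
∂y/∂w = x = 0
∂L/∂w = ∂L/∂y · ∂y/∂w = -8 × 0 = 0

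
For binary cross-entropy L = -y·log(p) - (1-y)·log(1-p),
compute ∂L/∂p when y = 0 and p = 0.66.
∂L/∂p = 2.941

∂L/∂p = -y/p + (1-y)/(1-p) = 0 + 1/0.34 = 2.941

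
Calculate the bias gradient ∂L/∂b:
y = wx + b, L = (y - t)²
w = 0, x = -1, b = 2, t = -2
∂L/∂b = 8

y = wx + b = (0)(-1) + 2 = 2
∂L/∂y = 2(y - t) = 2(2 - -2) = 8
∂y/∂b = 1
∂L/∂b = ∂L/∂y · ∂y/∂b = 8 × 1 = 8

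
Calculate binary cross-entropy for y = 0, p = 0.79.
L = 1.561

L = -0·log(0.79) - 1·log(0.21) = -log(0.21) = 1.561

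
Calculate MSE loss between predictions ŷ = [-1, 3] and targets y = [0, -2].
MSE = 13

MSE = (1/2)((-1-0)² + (3--2)²) = (1/2)(1 + 25) = 13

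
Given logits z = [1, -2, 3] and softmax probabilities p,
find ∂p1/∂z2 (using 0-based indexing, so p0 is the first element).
∂p1/∂z2 = -0.005166

p = softmax(z) = [0.1185, 0.0059, 0.8756]
p1 = 0.0059, p2 = 0.8756

∂p1/∂z2 = -p1 × p2 = -0.0059 × 0.8756 = -0.005166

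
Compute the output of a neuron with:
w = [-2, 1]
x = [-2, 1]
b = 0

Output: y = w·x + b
y = 5

y = (-2)(-2) + (1)(1) + 0 = 5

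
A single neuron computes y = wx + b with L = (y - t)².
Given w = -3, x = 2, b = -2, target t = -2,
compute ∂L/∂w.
∂L/∂w = -24

y = wx + b = (-3)(2) + -2 = -8
∂L/∂y = 2(y - t) = 2(-8 - -2) = -12
∂y/∂w = x = 2
∂L/∂w = ∂L/∂y · ∂y/∂w = -12 × 2 = -24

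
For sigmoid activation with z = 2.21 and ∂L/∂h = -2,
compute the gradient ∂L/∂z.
∂L/∂z = -0.1782

σ(2.21) = 0.9011
σ'(2.21) = σ(2.21)(1 - σ(2.21)) = 0.9011 × 0.09886 = 0.08908
∂L/∂z = ∂L/∂h · σ'(z) = -2 × 0.08908 = -0.1782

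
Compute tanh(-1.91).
-0.9571

tanh(-1.91) = (e^(-1.91) - e^(1.91))/(e^(-1.91) + e^(1.91)) = -0.9571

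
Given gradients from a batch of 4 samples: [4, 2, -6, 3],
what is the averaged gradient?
Average gradient = 0.75

Average = (1/4)(4 + 2 + -6 + 3) = 3/4 = 0.75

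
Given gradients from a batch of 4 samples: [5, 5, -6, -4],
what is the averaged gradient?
Average gradient = 0

Average = (1/4)(5 + 5 + -6 + -4) = 0/4 = 0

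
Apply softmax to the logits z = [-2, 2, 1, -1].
p = [0.0128, 0.6964, 0.2562, 0.0347]

exp(z) = [0.1353, 7.389, 2.718, 0.3679]
Sum = 10.61
p = [0.0128, 0.6964, 0.2562, 0.0347]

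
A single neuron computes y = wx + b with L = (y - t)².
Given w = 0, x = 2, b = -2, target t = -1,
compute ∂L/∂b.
∂L/∂b = -2

y = wx + b = (0)(2) + -2 = -2
∂L/∂y = 2(y - t) = 2(-2 - -1) = -2
∂y/∂b = 1
∂L/∂b = ∂L/∂y · ∂y/∂b = -2 × 1 = -2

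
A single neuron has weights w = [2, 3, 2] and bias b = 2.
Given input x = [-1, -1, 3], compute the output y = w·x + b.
y = 3

y = (2)(-1) + (3)(-1) + (2)(3) + 2 = 3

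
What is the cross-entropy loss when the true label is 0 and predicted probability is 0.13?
L = 0.1393

L = -0·log(0.13) - 1·log(0.87) = -log(0.87) = 0.1393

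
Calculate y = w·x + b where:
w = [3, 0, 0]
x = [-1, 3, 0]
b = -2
y = -5

y = (3)(-1) + (0)(3) + (0)(0) + -2 = -5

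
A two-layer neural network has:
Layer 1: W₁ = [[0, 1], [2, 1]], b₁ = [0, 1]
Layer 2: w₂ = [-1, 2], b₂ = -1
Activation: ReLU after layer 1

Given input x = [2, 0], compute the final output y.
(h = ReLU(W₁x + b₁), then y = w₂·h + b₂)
y = 9

Layer 1 pre-activation: z₁ = [0, 5]
After ReLU: h = [0, 5]
Layer 2 output: y = -1×0 + 2×5 + -1 = 9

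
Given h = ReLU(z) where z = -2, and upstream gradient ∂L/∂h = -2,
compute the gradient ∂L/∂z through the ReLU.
∂L/∂z = 0

h = ReLU(-2) = 0
Since z < 0: ∂h/∂z = 0
∂L/∂z = ∂L/∂h · ∂h/∂z = -2 × 0 = 0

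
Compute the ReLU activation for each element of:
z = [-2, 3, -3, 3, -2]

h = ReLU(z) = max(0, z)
h = [0, 3, 0, 3, 0]

ReLU applied element-wise: max(0,-2)=0, max(0,3)=3, max(0,-3)=0, max(0,3)=3, max(0,-2)=0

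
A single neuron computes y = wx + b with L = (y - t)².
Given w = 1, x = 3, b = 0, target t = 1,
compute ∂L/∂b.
∂L/∂b = 4

y = wx + b = (1)(3) + 0 = 3
∂L/∂y = 2(y - t) = 2(3 - 1) = 4
∂y/∂b = 1
∂L/∂b = ∂L/∂y · ∂y/∂b = 4 × 1 = 4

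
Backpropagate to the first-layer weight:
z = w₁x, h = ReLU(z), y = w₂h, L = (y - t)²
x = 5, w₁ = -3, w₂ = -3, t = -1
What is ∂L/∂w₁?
∂L/∂w₁ = 0

Forward pass:
z = w₁x = -3×5 = -15
h = ReLU(-15) = 0
y = w₂h = -3×0 = 0

Backward pass:
∂L/∂y = 2(y - t) = 2(0 - -1) = 2
∂y/∂h = w₂ = -3
∂h/∂z = 0 (ReLU derivative)
∂z/∂w₁ = x = 5

∂L/∂w₁ = 2 × -3 × 0 × 5 = 0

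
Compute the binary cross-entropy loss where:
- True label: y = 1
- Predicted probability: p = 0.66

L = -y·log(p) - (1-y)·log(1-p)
L = 0.4155

L = -1·log(0.66) - 0·log(0.34) = -log(0.66) = 0.4155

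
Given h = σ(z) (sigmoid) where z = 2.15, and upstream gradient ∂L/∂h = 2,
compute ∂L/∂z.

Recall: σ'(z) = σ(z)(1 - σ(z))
∂L/∂z = 0.1869

σ(2.15) = 0.8957
σ'(2.15) = σ(2.15)(1 - σ(2.15)) = 0.8957 × 0.1043 = 0.09345
∂L/∂z = ∂L/∂h · σ'(z) = 2 × 0.09345 = 0.1869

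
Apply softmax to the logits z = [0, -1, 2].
p = [0.1142, 0.042, 0.8438]

exp(z) = [1, 0.3679, 7.389]
Sum = 8.757
p = [0.1142, 0.042, 0.8438]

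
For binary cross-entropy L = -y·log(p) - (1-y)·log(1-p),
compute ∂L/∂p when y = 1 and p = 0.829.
∂L/∂p = -1.206

∂L/∂p = -y/p + (1-y)/(1-p) = -1/0.829 + 0 = -1.206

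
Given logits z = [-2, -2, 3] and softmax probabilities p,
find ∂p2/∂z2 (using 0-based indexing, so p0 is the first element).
∂p2/∂z2 = 0.01312

p = softmax(z) = [0.006648, 0.006648, 0.9867]
p2 = 0.9867

∂p2/∂z2 = p2(1 - p2) = 0.9867 × (1 - 0.9867) = 0.01312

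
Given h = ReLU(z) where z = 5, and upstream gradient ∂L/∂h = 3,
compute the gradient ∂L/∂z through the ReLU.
∂L/∂z = 3

h = ReLU(5) = 5
Since z > 0: ∂h/∂z = 1
∂L/∂z = ∂L/∂h · ∂h/∂z = 3 × 1 = 3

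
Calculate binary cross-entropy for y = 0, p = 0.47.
L = 0.6349

L = -0·log(0.47) - 1·log(0.53) = -log(0.53) = 0.6349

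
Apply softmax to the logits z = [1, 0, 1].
p = [0.4223, 0.1554, 0.4223]

exp(z) = [2.718, 1, 2.718]
Sum = 6.437
p = [0.4223, 0.1554, 0.4223]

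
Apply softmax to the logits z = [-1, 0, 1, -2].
p = [0.0871, 0.2369, 0.6439, 0.0321]

exp(z) = [0.3679, 1, 2.718, 0.1353]
Sum = 4.221
p = [0.0871, 0.2369, 0.6439, 0.0321]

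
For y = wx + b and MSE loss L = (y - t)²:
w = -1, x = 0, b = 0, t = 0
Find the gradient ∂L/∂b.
∂L/∂b = 0

y = wx + b = (-1)(0) + 0 = 0
∂L/∂y = 2(y - t) = 2(0 - 0) = 0
∂y/∂b = 1
∂L/∂b = ∂L/∂y · ∂y/∂b = 0 × 1 = 0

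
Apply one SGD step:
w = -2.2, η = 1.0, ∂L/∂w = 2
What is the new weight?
w_new = -4.2

w_new = w - η·∂L/∂w = -2.2 - 1.0×(2) = -2.2 - (2) = -4.2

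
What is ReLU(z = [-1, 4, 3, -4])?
h = [0, 4, 3, 0]

ReLU applied element-wise: max(0,-1)=0, max(0,4)=4, max(0,3)=3, max(0,-4)=0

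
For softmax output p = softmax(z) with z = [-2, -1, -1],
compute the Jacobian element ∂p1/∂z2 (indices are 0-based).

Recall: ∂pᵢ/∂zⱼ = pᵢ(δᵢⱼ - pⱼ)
∂p1/∂z2 = -0.1784

p = softmax(z) = [0.1554, 0.4223, 0.4223]
p1 = 0.4223, p2 = 0.4223

∂p1/∂z2 = -p1 × p2 = -0.4223 × 0.4223 = -0.1784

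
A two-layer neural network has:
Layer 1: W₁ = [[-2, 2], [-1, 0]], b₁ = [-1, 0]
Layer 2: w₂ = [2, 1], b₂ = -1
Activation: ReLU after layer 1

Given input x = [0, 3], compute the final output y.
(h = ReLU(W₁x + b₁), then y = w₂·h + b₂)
y = 9

Layer 1 pre-activation: z₁ = [5, 0]
After ReLU: h = [5, 0]
Layer 2 output: y = 2×5 + 1×0 + -1 = 9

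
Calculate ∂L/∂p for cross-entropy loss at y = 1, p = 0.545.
∂L/∂p = -1.835

∂L/∂p = -y/p + (1-y)/(1-p) = -1/0.545 + 0 = -1.835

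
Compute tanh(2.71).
0.9912

tanh(2.71) = (e^(2.71) - e^(-2.71))/(e^(2.71) + e^(-2.71)) = 0.9912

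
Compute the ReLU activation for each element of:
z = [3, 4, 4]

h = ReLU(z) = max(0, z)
h = [3, 4, 4]

ReLU applied element-wise: max(0,3)=3, max(0,4)=4, max(0,4)=4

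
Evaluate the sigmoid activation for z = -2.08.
0.1111

sigmoid(-2.08) = 1/(1 + e^(2.08)) = 1/(1 + 8.004) = 0.1111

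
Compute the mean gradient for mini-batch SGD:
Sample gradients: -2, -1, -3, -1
Average gradient = -1.75

Average = (1/4)(-2 + -1 + -3 + -1) = -7/4 = -1.75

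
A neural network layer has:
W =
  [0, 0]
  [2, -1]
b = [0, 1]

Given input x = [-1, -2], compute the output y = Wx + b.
y = [0, 1]

Wx = [0×-1 + 0×-2, 2×-1 + -1×-2]
   = [0, 0]
y = Wx + b = [0 + 0, 0 + 1] = [0, 1]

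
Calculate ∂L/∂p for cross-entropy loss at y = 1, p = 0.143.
∂L/∂p = -6.993

∂L/∂p = -y/p + (1-y)/(1-p) = -1/0.143 + 0 = -6.993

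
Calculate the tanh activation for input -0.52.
-0.4777

tanh(-0.52) = (e^(-0.52) - e^(0.52))/(e^(-0.52) + e^(0.52)) = -0.4777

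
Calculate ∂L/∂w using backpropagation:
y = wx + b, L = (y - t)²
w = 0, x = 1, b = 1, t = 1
∂L/∂w = 0

y = wx + b = (0)(1) + 1 = 1
∂L/∂y = 2(y - t) = 2(1 - 1) = 0
∂y/∂w = x = 1
∂L/∂w = ∂L/∂y · ∂y/∂w = 0 × 1 = 0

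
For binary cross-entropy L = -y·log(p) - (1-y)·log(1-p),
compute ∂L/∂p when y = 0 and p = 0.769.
∂L/∂p = 4.329

∂L/∂p = -y/p + (1-y)/(1-p) = 0 + 1/0.231 = 4.329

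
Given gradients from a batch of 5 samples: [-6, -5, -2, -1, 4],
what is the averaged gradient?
Average gradient = -2

Average = (1/5)(-6 + -5 + -2 + -1 + 4) = -10/5 = -2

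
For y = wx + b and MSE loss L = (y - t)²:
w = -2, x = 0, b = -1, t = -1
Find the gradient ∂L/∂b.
∂L/∂b = 0

y = wx + b = (-2)(0) + -1 = -1
∂L/∂y = 2(y - t) = 2(-1 - -1) = 0
∂y/∂b = 1
∂L/∂b = ∂L/∂y · ∂y/∂b = 0 × 1 = 0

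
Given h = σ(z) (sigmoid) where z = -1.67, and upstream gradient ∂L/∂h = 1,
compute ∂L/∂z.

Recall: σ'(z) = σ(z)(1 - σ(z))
∂L/∂z = 0.1333

σ(-1.67) = 0.1584
σ'(-1.67) = σ(-1.67)(1 - σ(-1.67)) = 0.1584 × 0.8416 = 0.1333
∂L/∂z = ∂L/∂h · σ'(z) = 1 × 0.1333 = 0.1333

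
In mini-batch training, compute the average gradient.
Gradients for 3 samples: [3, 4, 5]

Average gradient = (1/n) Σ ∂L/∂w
Average gradient = 4

Average = (1/3)(3 + 4 + 5) = 12/3 = 4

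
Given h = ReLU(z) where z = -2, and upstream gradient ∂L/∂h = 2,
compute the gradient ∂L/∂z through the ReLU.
∂L/∂z = 0

h = ReLU(-2) = 0
Since z < 0: ∂h/∂z = 0
∂L/∂z = ∂L/∂h · ∂h/∂z = 2 × 0 = 0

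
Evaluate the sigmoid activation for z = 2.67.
0.9352

sigmoid(2.67) = 1/(1 + e^(-2.67)) = 1/(1 + 0.06925) = 0.9352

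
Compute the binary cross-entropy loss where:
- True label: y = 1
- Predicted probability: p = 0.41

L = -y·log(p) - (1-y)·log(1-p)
L = 0.8916

L = -1·log(0.41) - 0·log(0.59) = -log(0.41) = 0.8916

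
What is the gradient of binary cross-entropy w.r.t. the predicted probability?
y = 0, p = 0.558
∂L/∂p = 2.262

∂L/∂p = -y/p + (1-y)/(1-p) = 0 + 1/0.442 = 2.262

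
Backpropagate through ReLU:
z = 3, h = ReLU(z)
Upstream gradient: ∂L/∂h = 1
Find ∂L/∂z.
∂L/∂z = 1

h = ReLU(3) = 3
Since z > 0: ∂h/∂z = 1
∂L/∂z = ∂L/∂h · ∂h/∂z = 1 × 1 = 1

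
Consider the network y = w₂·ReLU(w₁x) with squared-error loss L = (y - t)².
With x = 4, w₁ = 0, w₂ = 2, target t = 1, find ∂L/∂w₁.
∂L/∂w₁ = 0

Forward pass:
z = w₁x = 0×4 = 0
h = ReLU(0) = 0
y = w₂h = 2×0 = 0

Backward pass:
∂L/∂y = 2(y - t) = 2(0 - 1) = -2
∂y/∂h = w₂ = 2
∂h/∂z = 0 (ReLU derivative)
∂z/∂w₁ = x = 4

∂L/∂w₁ = -2 × 2 × 0 × 4 = 0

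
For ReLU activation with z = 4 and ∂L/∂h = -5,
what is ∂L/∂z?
∂L/∂z = -5

h = ReLU(4) = 4
Since z > 0: ∂h/∂z = 1
∂L/∂z = ∂L/∂h · ∂h/∂z = -5 × 1 = -5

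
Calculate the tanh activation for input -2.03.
-0.9661

tanh(-2.03) = (e^(-2.03) - e^(2.03))/(e^(-2.03) + e^(2.03)) = -0.9661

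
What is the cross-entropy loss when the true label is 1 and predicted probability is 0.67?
L = 0.4005

L = -1·log(0.67) - 0·log(0.33) = -log(0.67) = 0.4005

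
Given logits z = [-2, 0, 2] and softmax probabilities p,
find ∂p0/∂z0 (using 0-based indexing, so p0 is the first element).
∂p0/∂z0 = 0.01562

p = softmax(z) = [0.01588, 0.1173, 0.8668]
p0 = 0.01588

∂p0/∂z0 = p0(1 - p0) = 0.01588 × (1 - 0.01588) = 0.01562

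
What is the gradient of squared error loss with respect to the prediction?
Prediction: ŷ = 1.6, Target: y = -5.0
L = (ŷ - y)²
∂L/∂ŷ = 13.2

∂L/∂ŷ = 2(ŷ - y) = 2(1.6 - -5.0) = 2(6.6) = 13.2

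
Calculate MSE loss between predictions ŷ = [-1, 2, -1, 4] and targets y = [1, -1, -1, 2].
MSE = 4.25

MSE = (1/4)((-1-1)² + (2--1)² + (-1--1)² + (4-2)²) = (1/4)(4 + 9 + 0 + 4) = 4.25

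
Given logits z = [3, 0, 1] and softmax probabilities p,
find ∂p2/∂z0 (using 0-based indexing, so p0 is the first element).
∂p2/∂z0 = -0.09636

p = softmax(z) = [0.8438, 0.04201, 0.1142]
p2 = 0.1142, p0 = 0.8438

∂p2/∂z0 = -p2 × p0 = -0.1142 × 0.8438 = -0.09636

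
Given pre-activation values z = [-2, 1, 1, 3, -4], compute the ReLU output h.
h = [0, 1, 1, 3, 0]

ReLU applied element-wise: max(0,-2)=0, max(0,1)=1, max(0,1)=1, max(0,3)=3, max(0,-4)=0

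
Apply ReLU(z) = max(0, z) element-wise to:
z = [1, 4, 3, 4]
h = [1, 4, 3, 4]

ReLU applied element-wise: max(0,1)=1, max(0,4)=4, max(0,3)=3, max(0,4)=4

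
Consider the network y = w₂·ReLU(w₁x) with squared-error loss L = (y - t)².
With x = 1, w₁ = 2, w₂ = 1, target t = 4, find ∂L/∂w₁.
∂L/∂w₁ = -4

Forward pass:
z = w₁x = 2×1 = 2
h = ReLU(2) = 2
y = w₂h = 1×2 = 2

Backward pass:
∂L/∂y = 2(y - t) = 2(2 - 4) = -4
∂y/∂h = w₂ = 1
∂h/∂z = 1 (ReLU derivative)
∂z/∂w₁ = x = 1

∂L/∂w₁ = -4 × 1 × 1 × 1 = -4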